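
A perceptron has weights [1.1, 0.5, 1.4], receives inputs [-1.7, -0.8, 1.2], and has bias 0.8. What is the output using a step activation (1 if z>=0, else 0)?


z = w . x + b
= 1.1*-1.7 + 0.5*-0.8 + 1.4*1.2 + 0.8
= -1.87 + -0.4 + 1.68 + 0.8
= -0.59 + 0.8
= 0.21
Since z = 0.21 >= 0, output = 1

1


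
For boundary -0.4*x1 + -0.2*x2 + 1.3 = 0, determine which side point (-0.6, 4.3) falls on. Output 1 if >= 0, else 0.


Compute -0.4 * -0.6 + -0.2 * 4.3 + 1.3
= 0.24 + -0.86 + 1.3
= 0.68
Since 0.68 >= 0, the point is on the positive side.

1


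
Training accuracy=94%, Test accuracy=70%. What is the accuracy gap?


Gap = train_accuracy - test_accuracy
= 94 - 70
= 24%
This large gap strongly indicates overfitting.

24


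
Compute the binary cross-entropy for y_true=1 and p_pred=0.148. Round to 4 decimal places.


For y=1: Loss = -log(p)
= -log(0.148)
= -(-1.9105)
= 1.9105

1.9105


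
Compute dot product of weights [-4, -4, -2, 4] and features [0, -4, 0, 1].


Element-wise products:
-4 * 0 = 0
-4 * -4 = 16
-2 * 0 = 0
4 * 1 = 4
Sum = 0 + 16 + 0 + 4
= 20

20


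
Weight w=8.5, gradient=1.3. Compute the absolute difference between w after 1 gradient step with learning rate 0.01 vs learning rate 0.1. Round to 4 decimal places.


With lr=0.01: w_new = 8.5 - 0.01 * 1.3 = 8.487
With lr=0.1: w_new = 8.5 - 0.1 * 1.3 = 8.37
Absolute difference = |8.487 - 8.37|
= 0.1170

0.1170


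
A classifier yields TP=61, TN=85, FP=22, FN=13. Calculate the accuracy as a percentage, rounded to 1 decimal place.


Accuracy = (TP + TN) / (TP + TN + FP + FN) * 100
= (61 + 85) / (61 + 85 + 22 + 13)
= 146 / 181
= 0.8066
= 80.7%

80.7


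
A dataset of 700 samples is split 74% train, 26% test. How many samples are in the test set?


Train samples = 700 * 74% = 518
Test samples = 700 - 518
= 182

182


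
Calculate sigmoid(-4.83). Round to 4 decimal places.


sigmoid(z) = 1 / (1 + exp(-z))
exp(-(-4.83)) = exp(4.83) = 125.211
1 + 125.211 = 126.211
1 / 126.211 = 0.0079

0.0079


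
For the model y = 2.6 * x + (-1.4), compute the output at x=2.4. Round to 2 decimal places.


y = 2.6 * 2.4 + (-1.4)
= 6.24 + (-1.4)
= 4.84

4.84


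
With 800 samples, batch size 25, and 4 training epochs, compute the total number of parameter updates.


Iterations per epoch = 800 / 25 = 32
Total updates = iterations_per_epoch * epochs
= 32 * 4
= 128

128


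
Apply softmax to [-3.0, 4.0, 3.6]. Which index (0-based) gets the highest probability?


Softmax is a monotonic transformation, so it preserves the argmax.
We need to find the index of the maximum logit.
Index 0: -3.0
Index 1: 4.0
Index 2: 3.6
Maximum logit = 4.0 at index 1

1


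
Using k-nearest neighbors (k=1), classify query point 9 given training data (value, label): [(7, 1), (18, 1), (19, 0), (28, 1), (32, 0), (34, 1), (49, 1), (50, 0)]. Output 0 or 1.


Distances from query 9:
Point 7 (class 1): distance = 2
K=1 nearest neighbors: classes = [1]
Votes for class 1: 1 / 1
Majority vote => class 1

1


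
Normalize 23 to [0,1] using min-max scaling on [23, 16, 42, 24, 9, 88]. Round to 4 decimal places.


Min = 9, Max = 88
Range = 88 - 9 = 79
Scaled = (x - min) / (max - min)
= (23 - 9) / 79
= 14 / 79
= 0.1772

0.1772


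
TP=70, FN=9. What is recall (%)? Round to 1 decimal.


Recall = TP / (TP + FN) * 100
= 70 / (70 + 9)
= 70 / 79
= 0.8861
= 88.6%

88.6


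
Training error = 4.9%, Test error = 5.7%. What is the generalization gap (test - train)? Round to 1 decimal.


Generalization gap = test_error - train_error
= 5.7 - 4.9
= 0.8%
A small gap suggests good generalization.

0.8


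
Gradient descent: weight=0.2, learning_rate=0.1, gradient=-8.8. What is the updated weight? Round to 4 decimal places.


w_new = w_old - lr * gradient
= 0.2 - 0.1 * -8.8
= 0.2 - (-0.88)
= 1.0800

1.0800


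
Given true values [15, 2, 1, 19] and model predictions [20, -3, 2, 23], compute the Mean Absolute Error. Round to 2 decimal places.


Absolute errors: [5, 5, 1, 4]
Sum of absolute errors = 15
MAE = 15 / 4 = 3.75

3.75


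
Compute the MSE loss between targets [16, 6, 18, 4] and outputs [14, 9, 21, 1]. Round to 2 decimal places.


Differences: [2, -3, -3, 3]
Squared errors: [4, 9, 9, 9]
Sum of squared errors = 31
MSE = 31 / 4 = 7.75

7.75


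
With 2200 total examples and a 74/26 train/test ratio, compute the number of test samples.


Train samples = 2200 * 74% = 1628
Test samples = 2200 - 1628
= 572

572


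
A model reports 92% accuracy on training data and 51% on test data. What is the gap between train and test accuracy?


Gap = train_accuracy - test_accuracy
= 92 - 51
= 41%
This large gap strongly indicates overfitting.

41


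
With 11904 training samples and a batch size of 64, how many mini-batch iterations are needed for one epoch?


Iterations per epoch = dataset_size / batch_size
= 11904 / 64
= 186

186


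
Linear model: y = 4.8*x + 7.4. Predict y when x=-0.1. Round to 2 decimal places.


y = 4.8 * -0.1 + (7.4)
= -0.48 + (7.4)
= 6.92

6.92


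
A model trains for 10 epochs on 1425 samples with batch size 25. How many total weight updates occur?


Iterations per epoch = 1425 / 25 = 57
Total updates = iterations_per_epoch * epochs
= 57 * 10
= 570

570


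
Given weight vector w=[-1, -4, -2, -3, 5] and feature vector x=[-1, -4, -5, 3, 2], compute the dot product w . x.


Element-wise products:
-1 * -1 = 1
-4 * -4 = 16
-2 * -5 = 10
-3 * 3 = -9
5 * 2 = 10
Sum = 1 + 16 + 10 + -9 + 10
= 28

28


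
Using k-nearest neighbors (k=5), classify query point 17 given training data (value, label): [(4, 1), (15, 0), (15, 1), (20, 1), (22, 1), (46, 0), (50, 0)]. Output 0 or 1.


Distances from query 17:
Point 15 (class 0): distance = 2
Point 15 (class 1): distance = 2
Point 20 (class 1): distance = 3
Point 22 (class 1): distance = 5
Point 4 (class 1): distance = 13
K=5 nearest neighbors: classes = [0, 1, 1, 1, 1]
Votes for class 1: 4 / 5
Majority vote => class 1

1


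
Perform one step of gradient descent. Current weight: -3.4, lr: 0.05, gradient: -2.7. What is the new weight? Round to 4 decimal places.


w_new = w_old - lr * gradient
= -3.4 - 0.05 * -2.7
= -3.4 - (-0.135)
= -3.2650

-3.2650


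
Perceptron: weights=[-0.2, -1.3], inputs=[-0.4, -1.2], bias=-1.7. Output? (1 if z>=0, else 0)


z = w . x + b
= -0.2*-0.4 + -1.3*-1.2 + -1.7
= 0.08 + 1.56 + -1.7
= 1.64 + -1.7
= -0.06
Since z = -0.06 < 0, output = 0

0


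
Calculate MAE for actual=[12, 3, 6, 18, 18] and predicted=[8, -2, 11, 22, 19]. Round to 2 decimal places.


Absolute errors: [4, 5, 5, 4, 1]
Sum of absolute errors = 19
MAE = 19 / 5 = 3.80

3.80


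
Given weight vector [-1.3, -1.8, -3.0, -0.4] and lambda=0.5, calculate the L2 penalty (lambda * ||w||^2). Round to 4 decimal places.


Squaring each weight:
(-1.3)^2 = 1.69
(-1.8)^2 = 3.24
(-3.0)^2 = 9.0
(-0.4)^2 = 0.16
Sum of squares = 14.09
Penalty = 0.5 * 14.09 = 7.0450

7.0450


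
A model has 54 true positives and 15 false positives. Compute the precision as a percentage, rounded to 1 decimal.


Precision = TP / (TP + FP) * 100
= 54 / (54 + 15)
= 54 / 69
= 0.7826
= 78.3%

78.3


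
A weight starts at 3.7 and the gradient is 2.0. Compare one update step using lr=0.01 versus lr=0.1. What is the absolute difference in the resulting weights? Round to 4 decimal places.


With lr=0.01: w_new = 3.7 - 0.01 * 2.0 = 3.68
With lr=0.1: w_new = 3.7 - 0.1 * 2.0 = 3.5
Absolute difference = |3.68 - 3.5|
= 0.1800

0.1800


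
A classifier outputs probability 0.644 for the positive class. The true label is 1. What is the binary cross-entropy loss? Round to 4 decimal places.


For y=1: Loss = -log(p)
= -log(0.644)
= -(-0.4401)
= 0.4401

0.4401


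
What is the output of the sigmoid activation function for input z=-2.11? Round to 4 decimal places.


sigmoid(z) = 1 / (1 + exp(-z))
exp(-(-2.11)) = exp(2.11) = 8.2482
1 + 8.2482 = 9.2482
1 / 9.2482 = 0.1081

0.1081


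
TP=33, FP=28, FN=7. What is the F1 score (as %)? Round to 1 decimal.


Precision = TP / (TP + FP) = 33 / 61 = 0.541
Recall = TP / (TP + FN) = 33 / 40 = 0.825
F1 = 2 * P * R / (P + R)
= 2 * 0.541 * 0.825 / (0.541 + 0.825)
= 0.8926 / 1.366
= 0.6535
As percentage: 65.3%

65.3


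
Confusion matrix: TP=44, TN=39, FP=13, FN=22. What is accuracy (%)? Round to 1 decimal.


Accuracy = (TP + TN) / (TP + TN + FP + FN) * 100
= (44 + 39) / (44 + 39 + 13 + 22)
= 83 / 118
= 0.7034
= 70.3%

70.3


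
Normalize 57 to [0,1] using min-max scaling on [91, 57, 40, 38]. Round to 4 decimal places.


Min = 38, Max = 91
Range = 91 - 38 = 53
Scaled = (x - min) / (max - min)
= (57 - 38) / 53
= 19 / 53
= 0.3585

0.3585


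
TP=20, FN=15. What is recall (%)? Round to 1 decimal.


Recall = TP / (TP + FN) * 100
= 20 / (20 + 15)
= 20 / 35
= 0.5714
= 57.1%

57.1


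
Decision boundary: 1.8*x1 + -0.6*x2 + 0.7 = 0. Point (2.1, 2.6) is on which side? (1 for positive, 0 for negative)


Compute 1.8 * 2.1 + -0.6 * 2.6 + 0.7
= 3.78 + -1.56 + 0.7
= 2.92
Since 2.92 >= 0, the point is on the positive side.

1


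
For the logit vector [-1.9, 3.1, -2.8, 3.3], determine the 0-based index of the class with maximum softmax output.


Softmax is a monotonic transformation, so it preserves the argmax.
We need to find the index of the maximum logit.
Index 0: -1.9
Index 1: 3.1
Index 2: -2.8
Index 3: 3.3
Maximum logit = 3.3 at index 3

3


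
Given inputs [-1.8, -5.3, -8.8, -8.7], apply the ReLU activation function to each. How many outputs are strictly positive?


ReLU(x) = max(0, x) for each element:
ReLU(-1.8) = 0
ReLU(-5.3) = 0
ReLU(-8.8) = 0
ReLU(-8.7) = 0
Active neurons (>0): 0

0


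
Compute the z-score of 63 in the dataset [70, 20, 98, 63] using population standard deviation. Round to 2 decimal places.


Mean = (70 + 20 + 98 + 63) / 4 = 62.75
Variance = sum((x_i - mean)^2) / n = 780.6875
Std = sqrt(780.6875) = 27.9408
Z = (x - mean) / std
= (63 - 62.75) / 27.9408
= 0.25 / 27.9408
= 0.01

0.01


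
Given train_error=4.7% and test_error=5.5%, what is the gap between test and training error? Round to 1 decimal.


Generalization gap = test_error - train_error
= 5.5 - 4.7
= 0.8%
A small gap suggests good generalization.

0.8


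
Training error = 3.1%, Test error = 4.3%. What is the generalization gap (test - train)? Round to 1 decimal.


Generalization gap = test_error - train_error
= 4.3 - 3.1
= 1.2%
A small gap suggests good generalization.

1.2


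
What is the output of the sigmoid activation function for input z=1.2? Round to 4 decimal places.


sigmoid(z) = 1 / (1 + exp(-z))
exp(-(1.2)) = exp(-1.2) = 0.3012
1 + 0.3012 = 1.3012
1 / 1.3012 = 0.7685

0.7685


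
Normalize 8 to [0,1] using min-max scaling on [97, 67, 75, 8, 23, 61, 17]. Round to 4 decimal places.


Min = 8, Max = 97
Range = 97 - 8 = 89
Scaled = (x - min) / (max - min)
= (8 - 8) / 89
= 0 / 89
= 0.0000

0.0000


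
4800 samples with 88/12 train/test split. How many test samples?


Train samples = 4800 * 88% = 4224
Test samples = 4800 - 4224
= 576

576


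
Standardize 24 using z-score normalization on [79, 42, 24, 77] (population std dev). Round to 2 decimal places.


Mean = (79 + 42 + 24 + 77) / 4 = 55.5
Variance = sum((x_i - mean)^2) / n = 547.25
Std = sqrt(547.25) = 23.3934
Z = (x - mean) / std
= (24 - 55.5) / 23.3934
= -31.5 / 23.3934
= -1.35

-1.35


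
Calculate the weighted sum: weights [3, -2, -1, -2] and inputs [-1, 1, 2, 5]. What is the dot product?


Element-wise products:
3 * -1 = -3
-2 * 1 = -2
-1 * 2 = -2
-2 * 5 = -10
Sum = -3 + -2 + -2 + -10
= -17

-17


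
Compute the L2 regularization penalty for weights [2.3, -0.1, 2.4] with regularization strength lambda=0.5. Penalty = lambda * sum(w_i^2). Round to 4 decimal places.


Squaring each weight:
2.3^2 = 5.29
(-0.1)^2 = 0.01
2.4^2 = 5.76
Sum of squares = 11.06
Penalty = 0.5 * 11.06 = 5.5300

5.5300


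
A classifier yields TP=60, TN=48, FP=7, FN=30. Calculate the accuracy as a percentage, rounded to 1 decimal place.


Accuracy = (TP + TN) / (TP + TN + FP + FN) * 100
= (60 + 48) / (60 + 48 + 7 + 30)
= 108 / 145
= 0.7448
= 74.5%

74.5


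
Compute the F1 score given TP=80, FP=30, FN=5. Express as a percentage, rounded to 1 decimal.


Precision = TP / (TP + FP) = 80 / 110 = 0.7273
Recall = TP / (TP + FN) = 80 / 85 = 0.9412
F1 = 2 * P * R / (P + R)
= 2 * 0.7273 * 0.9412 / (0.7273 + 0.9412)
= 1.369 / 1.6684
= 0.8205
As percentage: 82.1%

82.1


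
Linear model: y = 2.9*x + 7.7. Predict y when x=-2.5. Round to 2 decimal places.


y = 2.9 * -2.5 + (7.7)
= -7.25 + (7.7)
= 0.45

0.45


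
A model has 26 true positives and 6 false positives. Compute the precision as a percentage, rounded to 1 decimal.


Precision = TP / (TP + FP) * 100
= 26 / (26 + 6)
= 26 / 32
= 0.8125
= 81.3%

81.3


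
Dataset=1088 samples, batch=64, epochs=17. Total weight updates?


Iterations per epoch = 1088 / 64 = 17
Total updates = iterations_per_epoch * epochs
= 17 * 17
= 289

289


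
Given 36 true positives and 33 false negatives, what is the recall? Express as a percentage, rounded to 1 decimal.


Recall = TP / (TP + FN) * 100
= 36 / (36 + 33)
= 36 / 69
= 0.5217
= 52.2%

52.2


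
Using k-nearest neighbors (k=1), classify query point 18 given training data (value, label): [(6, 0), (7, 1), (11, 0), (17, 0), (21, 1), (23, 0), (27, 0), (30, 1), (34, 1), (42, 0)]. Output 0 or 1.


Distances from query 18:
Point 17 (class 0): distance = 1
K=1 nearest neighbors: classes = [0]
Votes for class 1: 0 / 1
Majority vote => class 0

0


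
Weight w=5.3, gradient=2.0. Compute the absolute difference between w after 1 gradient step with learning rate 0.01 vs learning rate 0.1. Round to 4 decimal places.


With lr=0.01: w_new = 5.3 - 0.01 * 2.0 = 5.28
With lr=0.1: w_new = 5.3 - 0.1 * 2.0 = 5.1
Absolute difference = |5.28 - 5.1|
= 0.1800

0.1800


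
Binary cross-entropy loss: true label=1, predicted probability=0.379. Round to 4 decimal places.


For y=1: Loss = -log(p)
= -log(0.379)
= -(-0.9702)
= 0.9702

0.9702


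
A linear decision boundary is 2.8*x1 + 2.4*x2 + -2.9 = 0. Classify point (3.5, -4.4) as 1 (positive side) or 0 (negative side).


Compute 2.8 * 3.5 + 2.4 * -4.4 + -2.9
= 9.8 + -10.56 + -2.9
= -3.66
Since -3.66 < 0, the point is on the negative side.

0


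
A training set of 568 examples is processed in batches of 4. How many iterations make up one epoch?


Iterations per epoch = dataset_size / batch_size
= 568 / 4
= 142

142


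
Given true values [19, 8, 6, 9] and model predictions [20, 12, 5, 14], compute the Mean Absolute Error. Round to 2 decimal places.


Absolute errors: [1, 4, 1, 5]
Sum of absolute errors = 11
MAE = 11 / 4 = 2.75

2.75


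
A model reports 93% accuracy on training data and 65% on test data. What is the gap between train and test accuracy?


Gap = train_accuracy - test_accuracy
= 93 - 65
= 28%
This large gap strongly indicates overfitting.

28


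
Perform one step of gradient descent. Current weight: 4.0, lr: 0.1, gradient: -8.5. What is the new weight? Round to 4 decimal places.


w_new = w_old - lr * gradient
= 4.0 - 0.1 * -8.5
= 4.0 - (-0.85)
= 4.8500

4.8500


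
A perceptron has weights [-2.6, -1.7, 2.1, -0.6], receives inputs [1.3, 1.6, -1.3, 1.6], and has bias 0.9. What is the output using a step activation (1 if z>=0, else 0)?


z = w . x + b
= -2.6*1.3 + -1.7*1.6 + 2.1*-1.3 + -0.6*1.6 + 0.9
= -3.38 + -2.72 + -2.73 + -0.96 + 0.9
= -9.79 + 0.9
= -8.89
Since z = -8.89 < 0, output = 0

0


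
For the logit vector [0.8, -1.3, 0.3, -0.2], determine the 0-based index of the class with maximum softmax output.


Softmax is a monotonic transformation, so it preserves the argmax.
We need to find the index of the maximum logit.
Index 0: 0.8
Index 1: -1.3
Index 2: 0.3
Index 3: -0.2
Maximum logit = 0.8 at index 0

0


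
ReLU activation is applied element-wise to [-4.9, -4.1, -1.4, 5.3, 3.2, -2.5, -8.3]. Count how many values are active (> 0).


ReLU(x) = max(0, x) for each element:
ReLU(-4.9) = 0
ReLU(-4.1) = 0
ReLU(-1.4) = 0
ReLU(5.3) = 5.3
ReLU(3.2) = 3.2
ReLU(-2.5) = 0
ReLU(-8.3) = 0
Active neurons (>0): 2

2


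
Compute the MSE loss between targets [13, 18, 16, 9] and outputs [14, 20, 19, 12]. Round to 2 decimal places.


Differences: [-1, -2, -3, -3]
Squared errors: [1, 4, 9, 9]
Sum of squared errors = 23
MSE = 23 / 4 = 5.75

5.75


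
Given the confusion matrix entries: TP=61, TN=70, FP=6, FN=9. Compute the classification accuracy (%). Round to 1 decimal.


Accuracy = (TP + TN) / (TP + TN + FP + FN) * 100
= (61 + 70) / (61 + 70 + 6 + 9)
= 131 / 146
= 0.8973
= 89.7%

89.7


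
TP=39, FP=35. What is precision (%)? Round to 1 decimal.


Precision = TP / (TP + FP) * 100
= 39 / (39 + 35)
= 39 / 74
= 0.527
= 52.7%

52.7


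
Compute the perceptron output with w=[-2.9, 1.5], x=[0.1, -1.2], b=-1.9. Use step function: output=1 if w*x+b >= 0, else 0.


z = w . x + b
= -2.9*0.1 + 1.5*-1.2 + -1.9
= -0.29 + -1.8 + -1.9
= -2.09 + -1.9
= -3.99
Since z = -3.99 < 0, output = 0

0


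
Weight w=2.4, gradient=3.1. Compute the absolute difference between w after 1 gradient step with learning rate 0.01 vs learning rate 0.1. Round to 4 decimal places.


With lr=0.01: w_new = 2.4 - 0.01 * 3.1 = 2.369
With lr=0.1: w_new = 2.4 - 0.1 * 3.1 = 2.09
Absolute difference = |2.369 - 2.09|
= 0.2790

0.2790


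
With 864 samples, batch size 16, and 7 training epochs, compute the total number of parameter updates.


Iterations per epoch = 864 / 16 = 54
Total updates = iterations_per_epoch * epochs
= 54 * 7
= 378

378


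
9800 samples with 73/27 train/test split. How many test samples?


Train samples = 9800 * 73% = 7154
Test samples = 9800 - 7154
= 2646

2646


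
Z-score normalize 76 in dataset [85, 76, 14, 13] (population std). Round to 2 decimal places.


Mean = (85 + 76 + 14 + 13) / 4 = 47.0
Variance = sum((x_i - mean)^2) / n = 1132.5
Std = sqrt(1132.5) = 33.6526
Z = (x - mean) / std
= (76 - 47.0) / 33.6526
= 29.0 / 33.6526
= 0.86

0.86


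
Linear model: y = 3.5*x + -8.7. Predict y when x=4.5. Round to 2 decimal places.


y = 3.5 * 4.5 + (-8.7)
= 15.75 + (-8.7)
= 7.05

7.05


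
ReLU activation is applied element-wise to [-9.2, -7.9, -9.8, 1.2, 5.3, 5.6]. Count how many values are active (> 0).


ReLU(x) = max(0, x) for each element:
ReLU(-9.2) = 0
ReLU(-7.9) = 0
ReLU(-9.8) = 0
ReLU(1.2) = 1.2
ReLU(5.3) = 5.3
ReLU(5.6) = 5.6
Active neurons (>0): 3

3


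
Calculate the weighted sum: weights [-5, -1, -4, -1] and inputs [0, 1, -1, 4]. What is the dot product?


Element-wise products:
-5 * 0 = 0
-1 * 1 = -1
-4 * -1 = 4
-1 * 4 = -4
Sum = 0 + -1 + 4 + -4
= -1

-1


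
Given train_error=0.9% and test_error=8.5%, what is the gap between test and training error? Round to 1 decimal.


Generalization gap = test_error - train_error
= 8.5 - 0.9
= 7.6%
A moderate gap.

7.6


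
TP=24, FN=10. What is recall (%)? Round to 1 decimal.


Recall = TP / (TP + FN) * 100
= 24 / (24 + 10)
= 24 / 34
= 0.7059
= 70.6%

70.6


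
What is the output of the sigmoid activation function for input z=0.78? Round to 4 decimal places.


sigmoid(z) = 1 / (1 + exp(-z))
exp(-(0.78)) = exp(-0.78) = 0.4584
1 + 0.4584 = 1.4584
1 / 1.4584 = 0.6857

0.6857


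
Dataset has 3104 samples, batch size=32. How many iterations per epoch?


Iterations per epoch = dataset_size / batch_size
= 3104 / 32
= 97

97


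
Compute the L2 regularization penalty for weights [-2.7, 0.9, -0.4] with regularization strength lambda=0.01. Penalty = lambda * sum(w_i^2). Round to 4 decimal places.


Squaring each weight:
(-2.7)^2 = 7.29
0.9^2 = 0.81
(-0.4)^2 = 0.16
Sum of squares = 8.26
Penalty = 0.01 * 8.26 = 0.0826

0.0826


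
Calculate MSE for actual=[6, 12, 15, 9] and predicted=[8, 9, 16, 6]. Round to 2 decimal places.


Differences: [-2, 3, -1, 3]
Squared errors: [4, 9, 1, 9]
Sum of squared errors = 23
MSE = 23 / 4 = 5.75

5.75


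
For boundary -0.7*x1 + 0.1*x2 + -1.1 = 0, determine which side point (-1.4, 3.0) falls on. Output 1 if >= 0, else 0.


Compute -0.7 * -1.4 + 0.1 * 3.0 + -1.1
= 0.98 + 0.3 + -1.1
= 0.18
Since 0.18 >= 0, the point is on the positive side.

1


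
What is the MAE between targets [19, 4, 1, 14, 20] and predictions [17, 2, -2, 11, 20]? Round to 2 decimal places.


Absolute errors: [2, 2, 3, 3, 0]
Sum of absolute errors = 10
MAE = 10 / 5 = 2.00

2.00


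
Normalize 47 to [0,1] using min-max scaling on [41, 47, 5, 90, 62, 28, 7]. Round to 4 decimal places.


Min = 5, Max = 90
Range = 90 - 5 = 85
Scaled = (x - min) / (max - min)
= (47 - 5) / 85
= 42 / 85
= 0.4941

0.4941


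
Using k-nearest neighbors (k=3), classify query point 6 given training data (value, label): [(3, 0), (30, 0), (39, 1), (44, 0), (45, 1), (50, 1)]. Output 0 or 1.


Distances from query 6:
Point 3 (class 0): distance = 3
Point 30 (class 0): distance = 24
Point 39 (class 1): distance = 33
K=3 nearest neighbors: classes = [0, 0, 1]
Votes for class 1: 1 / 3
Majority vote => class 0

0


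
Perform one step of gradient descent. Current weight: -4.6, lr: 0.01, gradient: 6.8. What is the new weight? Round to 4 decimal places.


w_new = w_old - lr * gradient
= -4.6 - 0.01 * 6.8
= -4.6 - (0.068)
= -4.6680

-4.6680


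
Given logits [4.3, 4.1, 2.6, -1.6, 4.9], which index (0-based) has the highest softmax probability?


Softmax is a monotonic transformation, so it preserves the argmax.
We need to find the index of the maximum logit.
Index 0: 4.3
Index 1: 4.1
Index 2: 2.6
Index 3: -1.6
Index 4: 4.9
Maximum logit = 4.9 at index 4

4


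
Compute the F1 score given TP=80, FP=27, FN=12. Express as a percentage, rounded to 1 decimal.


Precision = TP / (TP + FP) = 80 / 107 = 0.7477
Recall = TP / (TP + FN) = 80 / 92 = 0.8696
F1 = 2 * P * R / (P + R)
= 2 * 0.7477 * 0.8696 / (0.7477 + 0.8696)
= 1.3003 / 1.6172
= 0.804
As percentage: 80.4%

80.4


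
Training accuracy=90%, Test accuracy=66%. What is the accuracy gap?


Gap = train_accuracy - test_accuracy
= 90 - 66
= 24%
This large gap strongly indicates overfitting.

24


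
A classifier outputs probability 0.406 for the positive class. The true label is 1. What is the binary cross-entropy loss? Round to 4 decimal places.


For y=1: Loss = -log(p)
= -log(0.406)
= -(-0.9014)
= 0.9014

0.9014


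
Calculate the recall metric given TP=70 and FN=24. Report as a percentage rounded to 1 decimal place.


Recall = TP / (TP + FN) * 100
= 70 / (70 + 24)
= 70 / 94
= 0.7447
= 74.5%

74.5


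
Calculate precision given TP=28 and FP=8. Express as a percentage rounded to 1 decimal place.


Precision = TP / (TP + FP) * 100
= 28 / (28 + 8)
= 28 / 36
= 0.7778
= 77.8%

77.8


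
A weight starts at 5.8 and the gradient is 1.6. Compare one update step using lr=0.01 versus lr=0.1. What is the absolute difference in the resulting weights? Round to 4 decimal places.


With lr=0.01: w_new = 5.8 - 0.01 * 1.6 = 5.784
With lr=0.1: w_new = 5.8 - 0.1 * 1.6 = 5.64
Absolute difference = |5.784 - 5.64|
= 0.1440

0.1440


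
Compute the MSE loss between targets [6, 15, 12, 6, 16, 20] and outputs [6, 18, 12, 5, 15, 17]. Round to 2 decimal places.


Differences: [0, -3, 0, 1, 1, 3]
Squared errors: [0, 9, 0, 1, 1, 9]
Sum of squared errors = 20
MSE = 20 / 6 = 3.33

3.33


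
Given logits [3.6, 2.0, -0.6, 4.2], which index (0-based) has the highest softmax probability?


Softmax is a monotonic transformation, so it preserves the argmax.
We need to find the index of the maximum logit.
Index 0: 3.6
Index 1: 2.0
Index 2: -0.6
Index 3: 4.2
Maximum logit = 4.2 at index 3

3


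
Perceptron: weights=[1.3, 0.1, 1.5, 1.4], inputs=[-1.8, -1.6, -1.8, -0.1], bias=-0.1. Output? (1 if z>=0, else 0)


z = w . x + b
= 1.3*-1.8 + 0.1*-1.6 + 1.5*-1.8 + 1.4*-0.1 + -0.1
= -2.34 + -0.16 + -2.7 + -0.14 + -0.1
= -5.34 + -0.1
= -5.44
Since z = -5.44 < 0, output = 0

0


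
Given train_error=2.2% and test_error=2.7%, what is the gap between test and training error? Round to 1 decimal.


Generalization gap = test_error - train_error
= 2.7 - 2.2
= 0.5%
A small gap suggests good generalization.

0.5


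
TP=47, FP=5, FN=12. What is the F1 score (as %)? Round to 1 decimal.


Precision = TP / (TP + FP) = 47 / 52 = 0.9038
Recall = TP / (TP + FN) = 47 / 59 = 0.7966
F1 = 2 * P * R / (P + R)
= 2 * 0.9038 * 0.7966 / (0.9038 + 0.7966)
= 1.44 / 1.7005
= 0.8468
As percentage: 84.7%

84.7


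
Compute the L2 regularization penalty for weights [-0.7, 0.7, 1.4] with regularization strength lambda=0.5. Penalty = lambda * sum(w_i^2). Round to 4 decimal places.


Squaring each weight:
(-0.7)^2 = 0.49
0.7^2 = 0.49
1.4^2 = 1.96
Sum of squares = 2.94
Penalty = 0.5 * 2.94 = 1.4700

1.4700


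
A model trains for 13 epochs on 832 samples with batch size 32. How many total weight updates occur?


Iterations per epoch = 832 / 32 = 26
Total updates = iterations_per_epoch * epochs
= 26 * 13
= 338

338


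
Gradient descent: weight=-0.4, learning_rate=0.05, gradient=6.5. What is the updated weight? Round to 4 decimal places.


w_new = w_old - lr * gradient
= -0.4 - 0.05 * 6.5
= -0.4 - (0.325)
= -0.7250

-0.7250


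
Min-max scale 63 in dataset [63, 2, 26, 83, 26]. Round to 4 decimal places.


Min = 2, Max = 83
Range = 83 - 2 = 81
Scaled = (x - min) / (max - min)
= (63 - 2) / 81
= 61 / 81
= 0.7531

0.7531


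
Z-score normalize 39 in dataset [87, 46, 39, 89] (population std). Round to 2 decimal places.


Mean = (87 + 46 + 39 + 89) / 4 = 65.25
Variance = sum((x_i - mean)^2) / n = 524.1875
Std = sqrt(524.1875) = 22.8951
Z = (x - mean) / std
= (39 - 65.25) / 22.8951
= -26.25 / 22.8951
= -1.15

-1.15


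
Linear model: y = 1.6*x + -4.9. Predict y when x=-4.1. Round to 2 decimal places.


y = 1.6 * -4.1 + (-4.9)
= -6.56 + (-4.9)
= -11.46

-11.46


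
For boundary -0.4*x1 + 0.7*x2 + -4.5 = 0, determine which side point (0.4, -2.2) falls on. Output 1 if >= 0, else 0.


Compute -0.4 * 0.4 + 0.7 * -2.2 + -4.5
= -0.16 + -1.54 + -4.5
= -6.2
Since -6.2 < 0, the point is on the negative side.

0


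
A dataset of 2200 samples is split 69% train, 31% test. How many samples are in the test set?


Train samples = 2200 * 69% = 1518
Test samples = 2200 - 1518
= 682

682


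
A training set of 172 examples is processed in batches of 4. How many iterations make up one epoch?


Iterations per epoch = dataset_size / batch_size
= 172 / 4
= 43

43


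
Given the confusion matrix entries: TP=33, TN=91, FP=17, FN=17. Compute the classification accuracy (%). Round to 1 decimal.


Accuracy = (TP + TN) / (TP + TN + FP + FN) * 100
= (33 + 91) / (33 + 91 + 17 + 17)
= 124 / 158
= 0.7848
= 78.5%

78.5


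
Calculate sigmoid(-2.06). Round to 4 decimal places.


sigmoid(z) = 1 / (1 + exp(-z))
exp(-(-2.06)) = exp(2.06) = 7.846
1 + 7.846 = 8.846
1 / 8.846 = 0.1130

0.1130


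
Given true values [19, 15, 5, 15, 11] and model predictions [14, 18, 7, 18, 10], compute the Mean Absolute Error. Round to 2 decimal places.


Absolute errors: [5, 3, 2, 3, 1]
Sum of absolute errors = 14
MAE = 14 / 5 = 2.80

2.80


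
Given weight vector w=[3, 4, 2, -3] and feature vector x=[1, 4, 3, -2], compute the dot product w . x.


Element-wise products:
3 * 1 = 3
4 * 4 = 16
2 * 3 = 6
-3 * -2 = 6
Sum = 3 + 16 + 6 + 6
= 31

31


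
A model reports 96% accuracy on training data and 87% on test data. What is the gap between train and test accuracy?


Gap = train_accuracy - test_accuracy
= 96 - 87
= 9%
This moderate gap may indicate mild overfitting.

9


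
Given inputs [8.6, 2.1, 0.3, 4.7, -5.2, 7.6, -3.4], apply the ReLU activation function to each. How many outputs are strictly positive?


ReLU(x) = max(0, x) for each element:
ReLU(8.6) = 8.6
ReLU(2.1) = 2.1
ReLU(0.3) = 0.3
ReLU(4.7) = 4.7
ReLU(-5.2) = 0
ReLU(7.6) = 7.6
ReLU(-3.4) = 0
Active neurons (>0): 5

5


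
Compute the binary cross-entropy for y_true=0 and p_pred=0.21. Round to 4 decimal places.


For y=0: Loss = -log(1-p)
= -log(1 - 0.21)
= -log(0.79)
= -(-0.2357)
= 0.2357

0.2357


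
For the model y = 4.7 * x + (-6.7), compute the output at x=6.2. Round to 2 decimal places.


y = 4.7 * 6.2 + (-6.7)
= 29.14 + (-6.7)
= 22.44

22.44


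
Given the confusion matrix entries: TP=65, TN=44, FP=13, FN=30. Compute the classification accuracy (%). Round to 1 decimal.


Accuracy = (TP + TN) / (TP + TN + FP + FN) * 100
= (65 + 44) / (65 + 44 + 13 + 30)
= 109 / 152
= 0.7171
= 71.7%

71.7


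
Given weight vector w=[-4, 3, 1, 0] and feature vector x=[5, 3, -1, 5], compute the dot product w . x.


Element-wise products:
-4 * 5 = -20
3 * 3 = 9
1 * -1 = -1
0 * 5 = 0
Sum = -20 + 9 + -1 + 0
= -12

-12


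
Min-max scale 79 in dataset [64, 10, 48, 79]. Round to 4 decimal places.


Min = 10, Max = 79
Range = 79 - 10 = 69
Scaled = (x - min) / (max - min)
= (79 - 10) / 69
= 69 / 69
= 1.0000

1.0000


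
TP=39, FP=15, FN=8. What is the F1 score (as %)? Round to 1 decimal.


Precision = TP / (TP + FP) = 39 / 54 = 0.7222
Recall = TP / (TP + FN) = 39 / 47 = 0.8298
F1 = 2 * P * R / (P + R)
= 2 * 0.7222 * 0.8298 / (0.7222 + 0.8298)
= 1.1986 / 1.552
= 0.7723
As percentage: 77.2%

77.2


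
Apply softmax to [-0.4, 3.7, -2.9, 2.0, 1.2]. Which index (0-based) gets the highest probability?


Softmax is a monotonic transformation, so it preserves the argmax.
We need to find the index of the maximum logit.
Index 0: -0.4
Index 1: 3.7
Index 2: -2.9
Index 3: 2.0
Index 4: 1.2
Maximum logit = 3.7 at index 1

1


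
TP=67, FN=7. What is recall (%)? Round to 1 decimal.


Recall = TP / (TP + FN) * 100
= 67 / (67 + 7)
= 67 / 74
= 0.9054
= 90.5%

90.5


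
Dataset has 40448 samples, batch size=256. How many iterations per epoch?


Iterations per epoch = dataset_size / batch_size
= 40448 / 256
= 158

158


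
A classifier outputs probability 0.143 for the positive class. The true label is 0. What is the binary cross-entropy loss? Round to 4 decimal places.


For y=0: Loss = -log(1-p)
= -log(1 - 0.143)
= -log(0.857)
= -(-0.1543)
= 0.1543

0.1543


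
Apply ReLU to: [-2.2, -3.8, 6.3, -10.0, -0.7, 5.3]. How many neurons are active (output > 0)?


ReLU(x) = max(0, x) for each element:
ReLU(-2.2) = 0
ReLU(-3.8) = 0
ReLU(6.3) = 6.3
ReLU(-10.0) = 0
ReLU(-0.7) = 0
ReLU(5.3) = 5.3
Active neurons (>0): 2

2


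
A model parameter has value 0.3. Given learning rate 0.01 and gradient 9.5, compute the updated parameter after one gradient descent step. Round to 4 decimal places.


w_new = w_old - lr * gradient
= 0.3 - 0.01 * 9.5
= 0.3 - (0.095)
= 0.2050

0.2050


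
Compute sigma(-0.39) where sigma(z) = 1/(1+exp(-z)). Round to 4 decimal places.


sigmoid(z) = 1 / (1 + exp(-z))
exp(-(-0.39)) = exp(0.39) = 1.477
1 + 1.477 = 2.477
1 / 2.477 = 0.4037

0.4037


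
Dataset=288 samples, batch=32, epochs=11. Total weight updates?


Iterations per epoch = 288 / 32 = 9
Total updates = iterations_per_epoch * epochs
= 9 * 11
= 99

99


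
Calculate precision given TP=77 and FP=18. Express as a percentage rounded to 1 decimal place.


Precision = TP / (TP + FP) * 100
= 77 / (77 + 18)
= 77 / 95
= 0.8105
= 81.1%

81.1


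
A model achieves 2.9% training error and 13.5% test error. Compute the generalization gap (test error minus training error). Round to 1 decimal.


Generalization gap = test_error - train_error
= 13.5 - 2.9
= 10.6%
A large gap suggests overfitting.

10.6


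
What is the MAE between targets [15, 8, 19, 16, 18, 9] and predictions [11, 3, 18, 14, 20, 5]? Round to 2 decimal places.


Absolute errors: [4, 5, 1, 2, 2, 4]
Sum of absolute errors = 18
MAE = 18 / 6 = 3.00

3.00


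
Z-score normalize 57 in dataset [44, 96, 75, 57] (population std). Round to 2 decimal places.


Mean = (44 + 96 + 75 + 57) / 4 = 68.0
Variance = sum((x_i - mean)^2) / n = 382.5
Std = sqrt(382.5) = 19.5576
Z = (x - mean) / std
= (57 - 68.0) / 19.5576
= -11.0 / 19.5576
= -0.56

-0.56


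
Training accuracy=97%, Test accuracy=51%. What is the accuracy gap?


Gap = train_accuracy - test_accuracy
= 97 - 51
= 46%
This large gap strongly indicates overfitting.

46


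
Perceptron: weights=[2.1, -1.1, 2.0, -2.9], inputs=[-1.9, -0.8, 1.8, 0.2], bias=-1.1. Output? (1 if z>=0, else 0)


z = w . x + b
= 2.1*-1.9 + -1.1*-0.8 + 2.0*1.8 + -2.9*0.2 + -1.1
= -3.99 + 0.88 + 3.6 + -0.58 + -1.1
= -0.09 + -1.1
= -1.19
Since z = -1.19 < 0, output = 0

0


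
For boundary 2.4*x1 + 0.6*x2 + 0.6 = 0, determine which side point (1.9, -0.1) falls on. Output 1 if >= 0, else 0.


Compute 2.4 * 1.9 + 0.6 * -0.1 + 0.6
= 4.56 + -0.06 + 0.6
= 5.1
Since 5.1 >= 0, the point is on the positive side.

1


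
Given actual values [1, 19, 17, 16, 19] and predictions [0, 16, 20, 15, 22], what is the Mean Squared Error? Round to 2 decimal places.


Differences: [1, 3, -3, 1, -3]
Squared errors: [1, 9, 9, 1, 9]
Sum of squared errors = 29
MSE = 29 / 5 = 5.80

5.80


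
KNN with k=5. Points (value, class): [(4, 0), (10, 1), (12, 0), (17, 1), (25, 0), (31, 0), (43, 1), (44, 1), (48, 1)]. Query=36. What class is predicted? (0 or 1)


Distances from query 36:
Point 31 (class 0): distance = 5
Point 43 (class 1): distance = 7
Point 44 (class 1): distance = 8
Point 25 (class 0): distance = 11
Point 48 (class 1): distance = 12
K=5 nearest neighbors: classes = [0, 1, 1, 0, 1]
Votes for class 1: 3 / 5
Majority vote => class 1

1


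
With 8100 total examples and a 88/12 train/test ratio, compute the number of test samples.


Train samples = 8100 * 88% = 7128
Test samples = 8100 - 7128
= 972

972


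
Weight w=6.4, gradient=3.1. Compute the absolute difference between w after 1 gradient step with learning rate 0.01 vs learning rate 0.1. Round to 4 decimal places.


With lr=0.01: w_new = 6.4 - 0.01 * 3.1 = 6.369
With lr=0.1: w_new = 6.4 - 0.1 * 3.1 = 6.09
Absolute difference = |6.369 - 6.09|
= 0.2790

0.2790


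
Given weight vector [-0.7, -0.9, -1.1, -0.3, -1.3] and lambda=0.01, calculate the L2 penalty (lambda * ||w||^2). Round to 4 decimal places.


Squaring each weight:
(-0.7)^2 = 0.49
(-0.9)^2 = 0.81
(-1.1)^2 = 1.21
(-0.3)^2 = 0.09
(-1.3)^2 = 1.69
Sum of squares = 4.29
Penalty = 0.01 * 4.29 = 0.0429

0.0429


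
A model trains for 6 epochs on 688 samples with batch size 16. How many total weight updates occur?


Iterations per epoch = 688 / 16 = 43
Total updates = iterations_per_epoch * epochs
= 43 * 6
= 258

258


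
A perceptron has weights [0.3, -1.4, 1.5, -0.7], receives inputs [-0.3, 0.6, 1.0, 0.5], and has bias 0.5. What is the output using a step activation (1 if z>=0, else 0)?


z = w . x + b
= 0.3*-0.3 + -1.4*0.6 + 1.5*1.0 + -0.7*0.5 + 0.5
= -0.09 + -0.84 + 1.5 + -0.35 + 0.5
= 0.22 + 0.5
= 0.72
Since z = 0.72 >= 0, output = 1

1


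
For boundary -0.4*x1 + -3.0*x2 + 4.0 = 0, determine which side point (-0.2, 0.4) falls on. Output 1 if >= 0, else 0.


Compute -0.4 * -0.2 + -3.0 * 0.4 + 4.0
= 0.08 + -1.2 + 4.0
= 2.88
Since 2.88 >= 0, the point is on the positive side.

1


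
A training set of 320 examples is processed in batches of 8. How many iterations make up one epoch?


Iterations per epoch = dataset_size / batch_size
= 320 / 8
= 40

40


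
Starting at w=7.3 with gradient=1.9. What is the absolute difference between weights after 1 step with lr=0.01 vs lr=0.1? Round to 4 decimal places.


With lr=0.01: w_new = 7.3 - 0.01 * 1.9 = 7.281
With lr=0.1: w_new = 7.3 - 0.1 * 1.9 = 7.11
Absolute difference = |7.281 - 7.11|
= 0.1710

0.1710


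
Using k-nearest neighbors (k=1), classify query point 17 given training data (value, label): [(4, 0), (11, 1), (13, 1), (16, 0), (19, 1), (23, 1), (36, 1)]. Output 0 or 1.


Distances from query 17:
Point 16 (class 0): distance = 1
K=1 nearest neighbors: classes = [0]
Votes for class 1: 0 / 1
Majority vote => class 0

0


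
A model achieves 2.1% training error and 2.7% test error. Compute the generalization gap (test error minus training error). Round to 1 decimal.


Generalization gap = test_error - train_error
= 2.7 - 2.1
= 0.6%
A small gap suggests good generalization.

0.6


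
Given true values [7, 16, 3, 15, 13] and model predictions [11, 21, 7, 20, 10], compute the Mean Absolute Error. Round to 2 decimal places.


Absolute errors: [4, 5, 4, 5, 3]
Sum of absolute errors = 21
MAE = 21 / 5 = 4.20

4.20


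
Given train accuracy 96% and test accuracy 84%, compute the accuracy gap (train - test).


Gap = train_accuracy - test_accuracy
= 96 - 84
= 12%
This gap suggests the model is overfitting.

12


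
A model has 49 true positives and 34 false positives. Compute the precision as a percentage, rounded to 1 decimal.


Precision = TP / (TP + FP) * 100
= 49 / (49 + 34)
= 49 / 83
= 0.5904
= 59.0%

59.0


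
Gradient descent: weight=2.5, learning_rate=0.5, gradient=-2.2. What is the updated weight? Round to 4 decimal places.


w_new = w_old - lr * gradient
= 2.5 - 0.5 * -2.2
= 2.5 - (-1.1)
= 3.6000

3.6000


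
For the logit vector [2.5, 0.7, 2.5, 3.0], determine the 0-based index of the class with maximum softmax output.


Softmax is a monotonic transformation, so it preserves the argmax.
We need to find the index of the maximum logit.
Index 0: 2.5
Index 1: 0.7
Index 2: 2.5
Index 3: 3.0
Maximum logit = 3.0 at index 3

3


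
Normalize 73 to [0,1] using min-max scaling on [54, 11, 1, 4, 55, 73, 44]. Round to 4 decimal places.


Min = 1, Max = 73
Range = 73 - 1 = 72
Scaled = (x - min) / (max - min)
= (73 - 1) / 72
= 72 / 72
= 1.0000

1.0000


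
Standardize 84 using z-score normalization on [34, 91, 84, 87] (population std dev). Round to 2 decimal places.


Mean = (34 + 91 + 84 + 87) / 4 = 74.0
Variance = sum((x_i - mean)^2) / n = 539.5
Std = sqrt(539.5) = 23.2271
Z = (x - mean) / std
= (84 - 74.0) / 23.2271
= 10.0 / 23.2271
= 0.43

0.43


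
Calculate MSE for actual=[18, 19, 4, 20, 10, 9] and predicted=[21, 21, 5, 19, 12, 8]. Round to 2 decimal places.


Differences: [-3, -2, -1, 1, -2, 1]
Squared errors: [9, 4, 1, 1, 4, 1]
Sum of squared errors = 20
MSE = 20 / 6 = 3.33

3.33


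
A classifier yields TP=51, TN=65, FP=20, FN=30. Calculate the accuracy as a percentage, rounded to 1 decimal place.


Accuracy = (TP + TN) / (TP + TN + FP + FN) * 100
= (51 + 65) / (51 + 65 + 20 + 30)
= 116 / 166
= 0.6988
= 69.9%

69.9


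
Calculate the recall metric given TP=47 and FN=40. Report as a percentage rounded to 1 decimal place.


Recall = TP / (TP + FN) * 100
= 47 / (47 + 40)
= 47 / 87
= 0.5402
= 54.0%

54.0


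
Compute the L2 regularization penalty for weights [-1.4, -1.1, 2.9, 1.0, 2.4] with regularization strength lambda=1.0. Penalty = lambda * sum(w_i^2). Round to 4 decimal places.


Squaring each weight:
(-1.4)^2 = 1.96
(-1.1)^2 = 1.21
2.9^2 = 8.41
1.0^2 = 1.0
2.4^2 = 5.76
Sum of squares = 18.34
Penalty = 1.0 * 18.34 = 18.3400

18.3400


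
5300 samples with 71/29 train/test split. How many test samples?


Train samples = 5300 * 71% = 3763
Test samples = 5300 - 3763
= 1537

1537


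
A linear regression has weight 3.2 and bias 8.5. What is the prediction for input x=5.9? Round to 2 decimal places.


y = 3.2 * 5.9 + (8.5)
= 18.88 + (8.5)
= 27.38

27.38


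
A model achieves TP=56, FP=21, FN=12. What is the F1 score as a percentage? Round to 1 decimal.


Precision = TP / (TP + FP) = 56 / 77 = 0.7273
Recall = TP / (TP + FN) = 56 / 68 = 0.8235
F1 = 2 * P * R / (P + R)
= 2 * 0.7273 * 0.8235 / (0.7273 + 0.8235)
= 1.1979 / 1.5508
= 0.7724
As percentage: 77.2%

77.2


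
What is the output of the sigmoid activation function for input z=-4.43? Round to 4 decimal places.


sigmoid(z) = 1 / (1 + exp(-z))
exp(-(-4.43)) = exp(4.43) = 83.9314
1 + 83.9314 = 84.9314
1 / 84.9314 = 0.0118

0.0118
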